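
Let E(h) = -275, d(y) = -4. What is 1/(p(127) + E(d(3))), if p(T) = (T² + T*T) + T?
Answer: 1/32110 ≈ 3.1143e-5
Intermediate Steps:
p(T) = T + 2*T² (p(T) = (T² + T²) + T = 2*T² + T = T + 2*T²)
1/(p(127) + E(d(3))) = 1/(127*(1 + 2*127) - 275) = 1/(127*(1 + 254) - 275) = 1/(127*255 - 275) = 1/(32385 - 275) = 1/32110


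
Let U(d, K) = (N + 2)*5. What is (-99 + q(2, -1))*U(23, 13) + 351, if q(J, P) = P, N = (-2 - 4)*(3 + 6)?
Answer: 26351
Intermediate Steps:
N = -54 (N = -6*9 = -54)
U(d, K) = -260 (U(d, K) = (-54 + 2)*5 = -52*5 = -260)
(-99 + q(2, -1))*U(23, 13) + 351 = (-99 - 1)*(-260) + 351 = -100*(-260) + 351 = 26000 + 351 = 26351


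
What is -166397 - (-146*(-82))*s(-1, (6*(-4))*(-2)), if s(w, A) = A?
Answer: -741053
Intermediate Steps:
-166397 - (-146*(-82))*s(-1, (6*(-4))*(-2)) = -166397 - (-146*(-82))*(6*(-4))*(-2) = -166397 - 11972*(-24*(-2)) = -166397 - 11972*48 = -166397 - 1*574656 = -166397 - 574656 = -741053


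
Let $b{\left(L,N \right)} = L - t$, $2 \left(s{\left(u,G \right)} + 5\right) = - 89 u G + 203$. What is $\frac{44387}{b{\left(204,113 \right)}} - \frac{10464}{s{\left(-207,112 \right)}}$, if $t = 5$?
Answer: $\frac{91591472531}{410650231} \approx 223.04$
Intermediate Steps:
$s{\left(u,G \right)} = \frac{193}{2} - \frac{89 G u}{2}$ ($s{\left(u,G \right)} = -5 + \frac{- 89 u G + 203}{2} = -5 + \frac{- 89 G u + 203}{2} = -5 + \frac{203 - 89 G u}{2} = -5 - \left(- \frac{203}{2} + \frac{89 G u}{2}\right) = \frac{193}{2} - \frac{89 G u}{2}$)
$b{\left(L,N \right)} = -5 + L$ ($b{\left(L,N \right)} = L - 5 = -5 + L$)
$\frac{44387}{b{\left(204,113 \right)}} - \frac{10464}{s{\left(-207,112 \right)}} = \frac{44387}{-5 + 204} - \frac{10464}{\frac{193}{2} - 4984 \left(-207\right)} = \frac{44387}{199} - \frac{10464}{\frac{193}{2} + 1031688} = 44387 \cdot \frac{1}{199} - \frac{10464}{\frac{2063569}{2}} = \frac{44387}{199} - \frac{20928}{2063569} = \frac{91591472531}{410650231}$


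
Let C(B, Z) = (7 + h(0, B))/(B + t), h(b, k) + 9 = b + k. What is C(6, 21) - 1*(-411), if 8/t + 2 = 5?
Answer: 5349/13 ≈ 411.46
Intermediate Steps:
t = 8/3 (t = 8/(-2 + 5) = 8/3 ≈ 2.6667)
h(b, k) = -9 + b + k (h(b, k) = -9 + (b + k) = -9 + b + k)
C(B, Z) = (-2 + B)/(8/3 + B) (C(B, Z) = (7 + (-9 + 0 + B))/(B + 8/3) = (7 + (-9 + B))/(8/3 + B) = (-2 + B)/(8/3 + B))
C(6, 21) - 1*(-411) = 3*(-2 + 6)/(8 + 3*6) - 1*(-411) = 3*4/(8 + 18) + 411 = 3*4/26 + 411 = 3*(1/26)*4 + 411 = 6/13 + 411 = 5349/13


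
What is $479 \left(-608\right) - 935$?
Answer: $-292167$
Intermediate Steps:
$479 \left(-608\right) - 935 = -291232 - 935 = -292167$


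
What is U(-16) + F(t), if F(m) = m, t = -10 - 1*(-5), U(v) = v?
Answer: -21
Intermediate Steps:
t = -5 (t = -10 + 5 = -5)
U(-16) + F(t) = -16 - 5 = -21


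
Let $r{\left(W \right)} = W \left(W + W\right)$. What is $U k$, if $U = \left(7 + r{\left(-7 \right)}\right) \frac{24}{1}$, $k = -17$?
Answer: $-42840$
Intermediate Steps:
$r{\left(W \right)} = 2 W^{2}$ ($r{\left(W \right)} = W 2 W = 2 W^{2}$)
$U = 2520$ ($U = \left(7 + 2 \left(-7\right)^{2}\right) \frac{24}{1} = \left(7 + 2 \cdot 49\right) 24 \cdot 1 = \left(7 + 98\right) 24 = 105 \cdot 24 = 2520$)
$U k = 2520 \left(-17\right) = -42840$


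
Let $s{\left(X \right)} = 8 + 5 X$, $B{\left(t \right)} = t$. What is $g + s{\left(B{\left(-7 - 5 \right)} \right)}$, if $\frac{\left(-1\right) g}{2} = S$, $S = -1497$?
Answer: $2942$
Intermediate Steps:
$g = 2994$ ($g = \left(-2\right) \left(-1497\right) = 2994$)
$g + s{\left(B{\left(-7 - 5 \right)} \right)} = 2994 + \left(8 + 5 \left(-7 - 5\right)\right) = 2994 + \left(8 + 5 \left(-12\right)\right) = 2994 + \left(8 - 60\right) = 2994 - 52 = 2942$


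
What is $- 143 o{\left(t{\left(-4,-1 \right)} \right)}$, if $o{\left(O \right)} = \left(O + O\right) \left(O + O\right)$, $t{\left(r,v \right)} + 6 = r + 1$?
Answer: $-46332$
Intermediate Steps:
$t{\left(r,v \right)} = -5 + r$ ($t{\left(r,v \right)} = -6 + \left(r + 1\right) = -6 + \left(1 + r\right) = -5 + r$)
$o{\left(O \right)} = 4 O^{2}$ ($o{\left(O \right)} = 2 O 2 O = 4 O^{2}$)
$- 143 o{\left(t{\left(-4,-1 \right)} \right)} = - 143 \cdot 4 \left(-5 - 4\right)^{2} = - 143 \cdot 4 \left(-9\right)^{2} = - 143 \cdot 4 \cdot 81 = \left(-143\right) 324 = -46332$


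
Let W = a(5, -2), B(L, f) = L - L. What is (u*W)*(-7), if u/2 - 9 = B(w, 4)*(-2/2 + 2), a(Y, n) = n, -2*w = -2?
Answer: 252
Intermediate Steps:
w = 1 (w = -½*(-2) = 1)
B(L, f) = 0
W = -2
u = 18 (u = 18 + 2*(0*(-2/2 + 2)) = 18 + 2*(0*(-2*½ + 2)) = 18 + 2*(0*(-1 + 2)) = 18 + 2*(0*1) = 18 + 2*0 = 18 + 0 = 18)
(u*W)*(-7) = (18*(-2))*(-7) = -36*(-7) = 252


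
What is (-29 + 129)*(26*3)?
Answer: 7800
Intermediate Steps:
(-29 + 129)*(26*3) = 100*78 = 7800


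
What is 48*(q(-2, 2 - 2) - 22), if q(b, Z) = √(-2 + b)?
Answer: -1056 + 96*I ≈ -1056.0 + 96.0*I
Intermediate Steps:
48*(q(-2, 2 - 2) - 22) = 48*(√(-2 - 2) - 22) = 48*(√(-4) - 22) = 48*(2*I - 22) = 48*(-22 + 2*I) = -1056 + 96*I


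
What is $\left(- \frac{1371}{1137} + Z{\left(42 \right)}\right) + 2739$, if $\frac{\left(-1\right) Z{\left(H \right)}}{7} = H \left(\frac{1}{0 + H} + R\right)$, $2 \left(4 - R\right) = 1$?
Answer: $\frac{644980}{379} \approx 1701.8$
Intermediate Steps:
$R = \frac{7}{2}$ ($R = 4 - \frac{1}{2} = \frac{7}{2} \approx 3.5$)
$Z{\left(H \right)} = - 7 H \left(\frac{7}{2} + \frac{1}{H}\right)$ ($Z{\left(H \right)} = - 7 H \left(\frac{1}{0 + H} + \frac{7}{2}\right) = - 7 H \left(\frac{1}{H} + \frac{7}{2}\right) = - 7 H \left(\frac{7}{2} + \frac{1}{H}\right)$)
$\left(- \frac{1371}{1137} + Z{\left(42 \right)}\right) + 2739 = \left(- \frac{1371}{1137} - 1036\right) + 2739 = \left(\left(-1371\right) \frac{1}{1137} - 1036\right) + 2739 = \left(- \frac{457}{379} - 1036\right) + 2739 = - \frac{393101}{379} + 2739 = \frac{644980}{379}$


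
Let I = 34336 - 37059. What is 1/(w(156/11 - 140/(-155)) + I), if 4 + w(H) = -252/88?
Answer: -22/60057 ≈ -0.00036632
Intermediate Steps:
w(H) = -151/22 (w(H) = -4 - 252/88 = -4 - 252*1/88 = -4 - 63/22 = -151/22)
I = -2723
1/(w(156/11 - 140/(-155)) + I) = 1/(-151/22 - 2723) = 1/(-60057/22) = -22/60057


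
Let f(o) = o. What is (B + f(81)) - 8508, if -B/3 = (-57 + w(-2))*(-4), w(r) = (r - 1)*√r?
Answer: -9111 - 36*I*√2 ≈ -9111.0 - 50.912*I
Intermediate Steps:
w(r) = √r*(-1 + r) (w(r) = (-1 + r)*√r = √r*(-1 + r))
B = -684 - 36*I*√2 (B = -3*(-57 + √(-2)*(-1 - 2))*(-4) = -3*(-57 + (I*√2)*(-3))*(-4) = -3*(-57 - 3*I*√2)*(-4) = -3*(228 + 12*I*√2) = -684 - 36*I*√2 ≈ -684.0 - 50.912*I)
(B + f(81)) - 8508 = ((-684 - 36*I*√2) + 81) - 8508 = (-603 - 36*I*√2) - 8508 = -9111 - 36*I*√2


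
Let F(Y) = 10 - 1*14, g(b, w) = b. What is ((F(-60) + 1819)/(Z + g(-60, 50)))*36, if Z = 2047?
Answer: 65340/1987 ≈ 32.884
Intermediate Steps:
F(Y) = -4 (F(Y) = 10 - 14 = -4)
((F(-60) + 1819)/(Z + g(-60, 50)))*36 = ((-4 + 1819)/(2047 - 60))*36 = (1815/1987)*36 = 65340/1987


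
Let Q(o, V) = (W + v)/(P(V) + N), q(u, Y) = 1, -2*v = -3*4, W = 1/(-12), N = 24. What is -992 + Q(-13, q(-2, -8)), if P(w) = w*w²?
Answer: -297529/300 ≈ -991.76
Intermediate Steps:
P(w) = w³
W = -1/12 ≈ -0.083333
v = 6 (v = -(-3)*4/2 = -½*(-12) = 6)
Q(o, V) = 71/(12*(24 + V³)) (Q(o, V) = (-1/12 + 6)/(V³ + 24) = 71/(12*(24 + V³)))
-992 + Q(-13, q(-2, -8)) = -992 + 71/(12*(24 + 1³)) = -992 + 71/(12*(24 + 1)) = -992 + (71/12)/25 = -992 + (71/12)*(1/25) = -992 + 71/300 = -297529/300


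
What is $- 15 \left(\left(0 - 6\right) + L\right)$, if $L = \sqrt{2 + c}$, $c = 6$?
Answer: $90 - 30 \sqrt{2} \approx 47.574$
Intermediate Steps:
$L = 2 \sqrt{2}$ ($L = \sqrt{2 + 6} = \sqrt{8} = 2 \sqrt{2} \approx 2.8284$)
$- 15 \left(\left(0 - 6\right) + L\right) = - 15 \left(\left(0 - 6\right) + 2 \sqrt{2}\right) = - 15 \left(-6 + 2 \sqrt{2}\right) = 90 - 30 \sqrt{2}$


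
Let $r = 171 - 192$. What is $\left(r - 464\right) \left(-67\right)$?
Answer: $32495$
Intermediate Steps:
$r = -21$
$\left(r - 464\right) \left(-67\right) = \left(-21 - 464\right) \left(-67\right) = \left(-485\right) \left(-67\right) = 32495$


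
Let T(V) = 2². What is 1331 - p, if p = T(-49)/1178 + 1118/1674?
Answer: 21156218/15903 ≈ 1330.3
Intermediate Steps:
T(V) = 4
p = 10675/15903 (p = 4/1178 + 1118/1674 = 4*(1/1178) + 1118*(1/1674) = 2/589 + 559/837 = 10675/15903 ≈ 0.67126)
1331 - p = 1331 - 1*10675/15903 = 1331 - 10675/15903 = 21156218/15903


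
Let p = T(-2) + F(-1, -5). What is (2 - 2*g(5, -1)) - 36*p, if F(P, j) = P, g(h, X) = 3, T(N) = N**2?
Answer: -112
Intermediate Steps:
p = 3 (p = (-2)**2 - 1 = 4 - 1 = 3)
(2 - 2*g(5, -1)) - 36*p = (2 - 2*3) - 36*3 = (2 - 6) - 108 = -4 - 108 = -112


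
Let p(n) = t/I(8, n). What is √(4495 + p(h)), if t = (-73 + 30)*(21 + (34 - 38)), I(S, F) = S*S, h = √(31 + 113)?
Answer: √286949/8 ≈ 66.959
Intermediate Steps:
h = 12 (h = √144 = 12)
I(S, F) = S²
t = -731 (t = -43*(21 - 4) = -43*17 = -731)
p(n) = -731/64 (p(n) = -731/(8²) = -731/64)
√(4495 + p(h)) = √(4495 - 731/64) = √(286949/64) = √286949/8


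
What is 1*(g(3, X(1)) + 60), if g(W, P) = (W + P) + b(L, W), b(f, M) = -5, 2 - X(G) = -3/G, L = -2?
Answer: 63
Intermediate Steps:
X(G) = 2 + 3/G (X(G) = 2 - (-3)/G = 2 + 3/G)
g(W, P) = -5 + P + W (g(W, P) = (W + P) - 5 = (P + W) - 5 = -5 + P + W)
1*(g(3, X(1)) + 60) = 1*((-5 + (2 + 3/1) + 3) + 60) = 1*((-5 + (2 + 3*1) + 3) + 60) = 1*((-5 + (2 + 3) + 3) + 60) = 1*((-5 + 5 + 3) + 60) = 1*(3 + 60) = 1*63 = 63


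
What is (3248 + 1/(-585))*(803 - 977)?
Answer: -110204582/195 ≈ -5.6515e+5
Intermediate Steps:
(3248 + 1/(-585))*(803 - 977) = (3248 - 1/585)*(-174) = (1900079/585)*(-174) = -110204582/195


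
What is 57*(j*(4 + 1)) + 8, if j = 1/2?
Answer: 301/2 ≈ 150.50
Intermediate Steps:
j = ½ (j = 1*(½) = ½ ≈ 0.50000)
57*(j*(4 + 1)) + 8 = 57*((4 + 1)/2) + 8 = 57*((½)*5) + 8 = 57*(5/2) + 8 = 285/2 + 8 = 301/2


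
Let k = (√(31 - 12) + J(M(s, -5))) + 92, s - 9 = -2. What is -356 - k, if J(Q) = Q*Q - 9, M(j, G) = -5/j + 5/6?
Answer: -774421/1764 - √19 ≈ -443.37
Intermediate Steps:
s = 7 (s = 9 - 2 = 7)
M(j, G) = ⅚ - 5/j (M(j, G) = -5/j + 5*(⅙) = -5/j + ⅚ = ⅚ - 5/j)
J(Q) = -9 + Q² (J(Q) = Q² - 9 = -9 + Q²)
k = 146437/1764 + √19 (k = (√(31 - 12) + (-9 + (⅚ - 5/7)²)) + 92 = (√19 + (-9 + (⅚ - 5*⅐)²)) + 92 = (√19 + (-9 + (⅚ - 5/7)²)) + 92 = (√19 + (-9 + (5/42)²)) + 92 = (√19 + (-9 + 25/1764)) + 92 = (√19 - 15851/1764) + 92 = (-15851/1764 + √19) + 92 = 146437/1764 + √19 ≈ 87.373)
-356 - k = -356 - (146437/1764 + √19) = -356 + (-146437/1764 - √19) = -774421/1764 - √19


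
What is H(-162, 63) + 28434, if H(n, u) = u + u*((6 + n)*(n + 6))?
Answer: 1561665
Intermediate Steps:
H(n, u) = u + u*(6 + n)² (H(n, u) = u + u*((6 + n)*(6 + n)) = u + u*(6 + n)²)
H(-162, 63) + 28434 = 63*(1 + (6 - 162)²) + 28434 = 63*(1 + (-156)²) + 28434 = 63*(1 + 24336) + 28434 = 63*24337 + 28434 = 1533231 + 28434 = 1561665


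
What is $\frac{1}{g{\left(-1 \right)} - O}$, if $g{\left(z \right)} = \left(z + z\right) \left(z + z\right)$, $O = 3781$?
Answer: $- \frac{1}{3777} \approx -0.00026476$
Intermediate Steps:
$g{\left(z \right)} = 4 z^{2}$ ($g{\left(z \right)} = 2 z 2 z = 4 z^{2}$)
$\frac{1}{g{\left(-1 \right)} - O} = \frac{1}{4 \left(-1\right)^{2} - 3781} = \frac{1}{4 \cdot 1 - 3781} = \frac{1}{4 - 3781} = \frac{1}{-3777} = - \frac{1}{3777}$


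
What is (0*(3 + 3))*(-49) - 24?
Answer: -24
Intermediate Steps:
(0*(3 + 3))*(-49) - 24 = (0*6)*(-49) - 24 = 0*(-49) - 24 = 0 - 24 = -24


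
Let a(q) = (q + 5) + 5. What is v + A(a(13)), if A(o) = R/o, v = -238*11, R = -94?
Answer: -60308/23 ≈ -2622.1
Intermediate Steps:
v = -2618
a(q) = 10 + q (a(q) = (5 + q) + 5 = 10 + q)
A(o) = -94/o
v + A(a(13)) = -2618 - 94/(10 + 13) = -2618 - 94/23 = -60308/23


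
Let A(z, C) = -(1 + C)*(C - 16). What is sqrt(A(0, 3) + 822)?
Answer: sqrt(874) ≈ 29.563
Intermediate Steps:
A(z, C) = -(1 + C)*(-16 + C)
sqrt(A(0, 3) + 822) = sqrt((16 - 1*3**2 + 15*3) + 822) = sqrt((16 - 1*9 + 45) + 822) = sqrt((16 - 9 + 45) + 822) = sqrt(52 + 822) = sqrt(874)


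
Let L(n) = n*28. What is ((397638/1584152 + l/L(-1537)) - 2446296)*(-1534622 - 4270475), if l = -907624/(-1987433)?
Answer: 240519172019538409517834945875/16936796076589172 ≈ 1.4201e+13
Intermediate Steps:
L(n) = 28*n
l = 907624/1987433 (l = -907624*(-1/1987433) = 907624/1987433 ≈ 0.45668)
((397638/1584152 + l/L(-1537)) - 2446296)*(-1534622 - 4270475) = ((397638/1584152 + 907624/(1987433*((28*(-1537))))) - 2446296)*(-1534622 - 4270475) = ((397638*(1/1584152) + (907624/1987433)/(-43036)) - 2446296)*(-5805097) = ((198819/792076 + (907624/1987433)*(-1/43036)) - 2446296)*(-5805097) = ((198819/792076 - 226906/21382791647) - 2446296)*(-5805097) = (4251125525668037/16936796076589172 - 2446296)*(-5805097) = -41432412243850259438875/16936796076589172*(-5805097) = 240519172019538409517834945875/16936796076589172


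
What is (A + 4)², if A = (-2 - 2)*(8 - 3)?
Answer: 256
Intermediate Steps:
A = -20 (A = -4*5 = -20)
(A + 4)² = (-20 + 4)² = (-16)² = 256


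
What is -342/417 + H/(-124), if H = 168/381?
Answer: -450764/547243 ≈ -0.82370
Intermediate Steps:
H = 56/127 (H = 168*(1/381) = 56/127 ≈ 0.44094)
-342/417 + H/(-124) = -342/417 + (56/127)/(-124) = -342*1/417 + (56/127)*(-1/124) = -114/139 - 14/3937 = -450764/547243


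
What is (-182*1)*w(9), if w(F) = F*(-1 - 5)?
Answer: 9828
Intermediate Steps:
w(F) = -6*F (w(F) = F*(-6) = -6*F)
(-182*1)*w(9) = (-182*1)*(-6*9) = -182*(-54) = 9828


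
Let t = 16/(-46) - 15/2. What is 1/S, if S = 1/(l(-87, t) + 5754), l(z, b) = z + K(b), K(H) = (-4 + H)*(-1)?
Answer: 261227/46 ≈ 5678.8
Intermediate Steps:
K(H) = 4 - H
t = -361/46 (t = 16*(-1/46) - 15*½ = -8/23 - 15/2 = -361/46 ≈ -7.8478)
l(z, b) = 4 + z - b (l(z, b) = z + (4 - b) = 4 + z - b)
S = 46/261227 (S = 1/((4 - 87 - 1*(-361/46)) + 5754) = 1/((4 - 87 + 361/46) + 5754) = 1/(-3457/46 + 5754) = 1/(261227/46) = 46/261227 ≈ 0.00017609)
1/S = 1/(46/261227) = 261227/46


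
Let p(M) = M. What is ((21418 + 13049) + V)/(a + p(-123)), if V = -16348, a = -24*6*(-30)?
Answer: 18119/4197 ≈ 4.3171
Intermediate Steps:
a = 4320 (a = -144*(-30) = 4320)
((21418 + 13049) + V)/(a + p(-123)) = ((21418 + 13049) - 16348)/(4320 - 123) = (34467 - 16348)/4197 = 18119*(1/4197) = 18119/4197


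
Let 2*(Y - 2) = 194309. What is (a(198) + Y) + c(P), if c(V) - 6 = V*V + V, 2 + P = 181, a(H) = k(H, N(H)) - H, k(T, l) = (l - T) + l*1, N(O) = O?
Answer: 258765/2 ≈ 1.2938e+5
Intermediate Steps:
Y = 194313/2 (Y = 2 + (½)*194309 = 2 + 194309/2 = 194313/2 ≈ 97157.)
k(T, l) = -T + 2*l (k(T, l) = (l - T) + l = -T + 2*l)
a(H) = 0 (a(H) = (-H + 2*H) - H = H - H = 0)
P = 179 (P = -2 + 181 = 179)
c(V) = 6 + V + V² (c(V) = 6 + (V*V + V) = 6 + (V² + V) = 6 + (V + V²) = 6 + V + V²)
(a(198) + Y) + c(P) = (0 + 194313/2) + (6 + 179 + 179²) = 194313/2 + (6 + 179 + 32041) = 194313/2 + 32226 = 258765/2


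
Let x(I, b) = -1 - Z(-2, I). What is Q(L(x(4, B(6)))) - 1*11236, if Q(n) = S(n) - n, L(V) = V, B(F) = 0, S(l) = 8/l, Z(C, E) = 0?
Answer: -11243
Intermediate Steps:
x(I, b) = -1 (x(I, b) = -1 - 1*0 = -1 + 0 = -1)
Q(n) = -n + 8/n (Q(n) = 8/n - n = -n + 8/n)
Q(L(x(4, B(6)))) - 1*11236 = (-1*(-1) + 8/(-1)) - 1*11236 = (1 + 8*(-1)) - 11236 = (1 - 8) - 11236 = -7 - 11236 = -11243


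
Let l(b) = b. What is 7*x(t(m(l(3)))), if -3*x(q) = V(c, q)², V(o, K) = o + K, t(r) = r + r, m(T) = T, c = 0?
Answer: -84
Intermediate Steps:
t(r) = 2*r
V(o, K) = K + o
x(q) = -q²/3 (x(q) = -(q + 0)²/3 = -q²/3)
7*x(t(m(l(3)))) = 7*(-(2*3)²/3) = 7*(-⅓*6²) = 7*(-⅓*36) = 7*(-12) = -84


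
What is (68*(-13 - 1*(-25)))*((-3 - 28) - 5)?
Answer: -29376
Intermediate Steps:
(68*(-13 - 1*(-25)))*((-3 - 28) - 5) = (68*(-13 + 25))*(-31 - 5) = (68*12)*(-36) = 816*(-36) = -29376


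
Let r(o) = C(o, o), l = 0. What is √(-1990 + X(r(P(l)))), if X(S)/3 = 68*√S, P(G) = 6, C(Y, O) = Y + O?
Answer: √(-1990 + 408*√3) ≈ 35.823*I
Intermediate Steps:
C(Y, O) = O + Y
r(o) = 2*o (r(o) = o + o = 2*o)
X(S) = 204*√S (X(S) = 3*(68*√S) = 204*√S)
√(-1990 + X(r(P(l)))) = √(-1990 + 204*√(2*6)) = √(-1990 + 204*√12) = √(-1990 + 204*(2*√3)) = √(-1990 + 408*√3)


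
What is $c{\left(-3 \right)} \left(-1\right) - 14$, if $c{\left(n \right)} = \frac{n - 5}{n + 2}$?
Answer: $-22$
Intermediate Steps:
$c{\left(n \right)} = \frac{-5 + n}{2 + n}$
$c{\left(-3 \right)} \left(-1\right) - 14 = \frac{-5 - 3}{2 - 3} \left(-1\right) - 14 = \frac{1}{-1} \left(-8\right) \left(-1\right) - 14 = \left(-1\right) \left(-8\right) \left(-1\right) - 14 = 8 \left(-1\right) - 14 = -8 - 14 = -22$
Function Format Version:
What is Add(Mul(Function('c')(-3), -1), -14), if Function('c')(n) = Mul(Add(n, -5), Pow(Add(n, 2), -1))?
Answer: -22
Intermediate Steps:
Function('c')(n) = Mul(Pow(Add(2, n), -1), Add(-5, n)) (Function('c')(n) = Mul(Add(-5, n), Pow(Add(2, n), -1)) = Mul(Pow(Add(2, n), -1), Add(-5, n)))
Add(Mul(Function('c')(-3), -1), -14) = Add(Mul(Mul(Pow(Add(2, -3), -1), Add(-5, -3)), -1), -14) = Add(Mul(Mul(Pow(-1, -1), -8), -1), -14) = Add(Mul(Mul(-1, -8), -1), -14) = Add(Mul(8, -1), -14) = Add(-8, -14) = -22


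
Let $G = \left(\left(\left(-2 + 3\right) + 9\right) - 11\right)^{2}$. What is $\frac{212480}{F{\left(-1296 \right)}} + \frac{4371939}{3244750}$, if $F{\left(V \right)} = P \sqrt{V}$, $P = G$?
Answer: $\frac{4371939}{3244750} - \frac{53120 i}{9} \approx 1.3474 - 5902.2 i$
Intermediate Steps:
$G = 1$ ($G = \left(\left(1 + 9\right) - 11\right)^{2} = \left(10 - 11\right)^{2} = \left(-1\right)^{2} = 1$)
$P = 1$
$F{\left(V \right)} = \sqrt{V}$ ($F{\left(V \right)} = 1 \sqrt{V} = \sqrt{V}$)
$\frac{212480}{F{\left(-1296 \right)}} + \frac{4371939}{3244750} = \frac{212480}{\sqrt{-1296}} + \frac{4371939}{3244750} = \frac{212480}{36 i} + 4371939 \cdot \frac{1}{3244750} = 212480 \left(- \frac{i}{36}\right) + \frac{4371939}{3244750} = - \frac{53120 i}{9} + \frac{4371939}{3244750} = \frac{4371939}{3244750} - \frac{53120 i}{9}$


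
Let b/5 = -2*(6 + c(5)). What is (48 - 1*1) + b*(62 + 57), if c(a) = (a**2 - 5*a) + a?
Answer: -13043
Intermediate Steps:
c(a) = a**2 - 4*a
b = -110 (b = 5*(-2*(6 + 5*(-4 + 5))) = 5*(-2*(6 + 5*1)) = 5*(-2*(6 + 5)) = 5*(-2*11) = 5*(-22) = -110)
(48 - 1*1) + b*(62 + 57) = (48 - 1*1) - 110*(62 + 57) = (48 - 1) - 110*119 = 47 - 13090 = -13043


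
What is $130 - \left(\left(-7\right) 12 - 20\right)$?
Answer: $234$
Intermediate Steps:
$130 - \left(\left(-7\right) 12 - 20\right) = 130 - \left(-84 - 20\right) = 130 - -104 = 130 + 104 = 234$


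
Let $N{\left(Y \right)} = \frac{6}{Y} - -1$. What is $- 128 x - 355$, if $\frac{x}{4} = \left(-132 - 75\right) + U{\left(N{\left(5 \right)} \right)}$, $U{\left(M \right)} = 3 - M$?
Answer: $\frac{526097}{5} \approx 1.0522 \cdot 10^{5}$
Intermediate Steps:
$N{\left(Y \right)} = 1 + \frac{6}{Y}$ ($N{\left(Y \right)} = \frac{6}{Y} + 1 = 1 + \frac{6}{Y}$)
$x = - \frac{4124}{5}$ ($x = 4 \left(\left(-132 - 75\right) + \left(3 - \frac{6 + 5}{5}\right)\right) = 4 \left(-207 + \left(3 - \frac{1}{5} \cdot 11\right)\right) = 4 \left(-207 + \left(3 - \frac{11}{5}\right)\right) = 4 \left(-207 + \frac{4}{5}\right) = 4 \left(- \frac{1031}{5}\right) = - \frac{4124}{5} \approx -824.8$)
$- 128 x - 355 = \left(-128\right) \left(- \frac{4124}{5}\right) - 355 = \frac{527872}{5} - 355 = \frac{526097}{5}$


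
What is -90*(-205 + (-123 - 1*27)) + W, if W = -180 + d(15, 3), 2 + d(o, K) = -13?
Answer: 31755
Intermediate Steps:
d(o, K) = -15 (d(o, K) = -2 - 13 = -15)
W = -195 (W = -180 - 15 = -195)
-90*(-205 + (-123 - 1*27)) + W = -90*(-205 + (-123 - 1*27)) - 195 = -90*(-205 + (-123 - 27)) - 195 = -90*(-205 - 150) - 195 = -90*(-355) - 195 = 31950 - 195 = 31755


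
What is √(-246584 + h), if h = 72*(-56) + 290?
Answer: 3*I*√27814 ≈ 500.33*I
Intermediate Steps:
h = -3742 (h = -4032 + 290 = -3742)
√(-246584 + h) = √(-246584 - 3742) = √(-250326) = 3*I*√27814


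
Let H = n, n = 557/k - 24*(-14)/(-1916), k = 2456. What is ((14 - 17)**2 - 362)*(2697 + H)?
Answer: -1120025237531/1176424 ≈ -9.5206e+5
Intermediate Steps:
n = 60499/1176424 (n = 557/2456 - 24*(-14)/(-1916) = 557*(1/2456) + 336*(-1/1916) = 557/2456 - 84/479 = 60499/1176424 ≈ 0.051426)
H = 60499/1176424 ≈ 0.051426
((14 - 17)**2 - 362)*(2697 + H) = ((14 - 17)**2 - 362)*(2697 + 60499/1176424) = ((-3)**2 - 362)*(3172876027/1176424) = (9 - 362)*(3172876027/1176424) = -353*3172876027/1176424 = -1120025237531/1176424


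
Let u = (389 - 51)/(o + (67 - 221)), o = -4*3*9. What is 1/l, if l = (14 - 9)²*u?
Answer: -131/4225 ≈ -0.031006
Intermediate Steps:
o = -108 (o = -12*9 = -108)
u = -169/131 (u = (389 - 51)/(-108 + (67 - 221)) = 338/(-108 - 154) = 338/(-262) = 338*(-1/262) = -169/131 ≈ -1.2901)
l = -4225/131 (l = (14 - 9)²*(-169/131) = 5²*(-169/131) = 25*(-169/131) = -4225/131 ≈ -32.252)
1/l = 1/(-4225/131) = -131/4225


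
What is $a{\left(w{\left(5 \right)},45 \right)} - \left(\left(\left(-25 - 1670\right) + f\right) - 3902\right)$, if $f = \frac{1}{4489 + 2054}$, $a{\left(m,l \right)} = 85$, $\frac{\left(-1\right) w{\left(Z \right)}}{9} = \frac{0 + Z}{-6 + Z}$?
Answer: $\frac{37177325}{6543} \approx 5682.0$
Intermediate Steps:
$w{\left(Z \right)} = - \frac{9 Z}{-6 + Z}$ ($w{\left(Z \right)} = - 9 \frac{0 + Z}{-6 + Z} = - 9 \frac{Z}{-6 + Z} = - \frac{9 Z}{-6 + Z}$)
$f = \frac{1}{6543} \approx 0.00015284$
$a{\left(w{\left(5 \right)},45 \right)} - \left(\left(\left(-25 - 1670\right) + f\right) - 3902\right) = 85 - \left(\left(\left(-25 - 1670\right) + \frac{1}{6543}\right) - 3902\right) = 85 - \left(\left(-1695 + \frac{1}{6543}\right) - 3902\right) = 85 - \left(- \frac{11090384}{6543} - 3902\right) = 85 - - \frac{36621170}{6543} = 85 + \frac{36621170}{6543} = \frac{37177325}{6543}$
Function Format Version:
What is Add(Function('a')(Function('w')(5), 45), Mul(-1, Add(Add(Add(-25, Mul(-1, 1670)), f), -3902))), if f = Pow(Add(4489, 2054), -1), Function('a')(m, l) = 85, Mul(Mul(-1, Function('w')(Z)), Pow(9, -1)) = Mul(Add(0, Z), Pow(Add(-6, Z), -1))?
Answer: Rational(37177325, 6543) ≈ 5682.0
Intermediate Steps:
Function('w')(Z) = Mul(-9, Z, Pow(Add(-6, Z), -1)) (Function('w')(Z) = Mul(-9, Mul(Add(0, Z), Pow(Add(-6, Z), -1))) = Mul(-9, Mul(Z, Pow(Add(-6, Z), -1))) = Mul(-9, Z, Pow(Add(-6, Z), -1)))
f = Rational(1, 6543) (f = Pow(6543, -1) = Rational(1, 6543) ≈ 0.00015284)
Add(Function('a')(Function('w')(5), 45), Mul(-1, Add(Add(Add(-25, Mul(-1, 1670)), f), -3902))) = Add(85, Mul(-1, Add(Add(Add(-25, Mul(-1, 1670)), Rational(1, 6543)), -3902))) = Add(85, Mul(-1, Add(Add(Add(-25, -1670), Rational(1, 6543)), -3902))) = Add(85, Mul(-1, Add(Add(-1695, Rational(1, 6543)), -3902))) = Add(85, Mul(-1, Add(Rational(-11090384, 6543), -3902))) = Add(85, Mul(-1, Rational(-36621170, 6543))) = Add(85, Rational(36621170, 6543)) = Rational(37177325, 6543)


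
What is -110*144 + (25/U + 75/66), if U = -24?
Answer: -4181735/264 ≈ -15840.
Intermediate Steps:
-110*144 + (25/U + 75/66) = -110*144 + (25/(-24) + 75/66) = -15840 + (25*(-1/24) + 75*(1/66)) = -15840 + (-25/24 + 25/22) = -15840 + 25/264 = -4181735/264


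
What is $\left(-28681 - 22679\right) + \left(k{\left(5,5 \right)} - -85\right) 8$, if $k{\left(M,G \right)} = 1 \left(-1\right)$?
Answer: $-50688$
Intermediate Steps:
$k{\left(M,G \right)} = -1$
$\left(-28681 - 22679\right) + \left(k{\left(5,5 \right)} - -85\right) 8 = \left(-28681 - 22679\right) + \left(-1 - -85\right) 8 = -51360 + \left(-1 + 85\right) 8 = -51360 + 84 \cdot 8 = -51360 + 672 = -50688$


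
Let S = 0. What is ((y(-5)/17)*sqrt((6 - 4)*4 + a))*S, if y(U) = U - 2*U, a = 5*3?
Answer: 0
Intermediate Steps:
a = 15
y(U) = -U
((y(-5)/17)*sqrt((6 - 4)*4 + a))*S = ((-1*(-5)/17)*sqrt((6 - 4)*4 + 15))*0 = ((5*(1/17))*sqrt(2*4 + 15))*0 = (5*sqrt(8 + 15)/17)*0 = (5*sqrt(23)/17)*0 = 0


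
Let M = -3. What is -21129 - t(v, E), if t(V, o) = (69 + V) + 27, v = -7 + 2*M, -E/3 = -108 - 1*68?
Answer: -21212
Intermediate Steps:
E = 528 (E = -3*(-108 - 1*68) = -3*(-108 - 68) = -3*(-176) = 528)
v = -13 (v = -7 + 2*(-3) = -7 - 6 = -13)
t(V, o) = 96 + V
-21129 - t(v, E) = -21129 - (96 - 13) = -21129 - 1*83 = -21129 - 83 = -21212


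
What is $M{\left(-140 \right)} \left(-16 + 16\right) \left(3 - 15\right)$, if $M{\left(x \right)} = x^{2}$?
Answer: $0$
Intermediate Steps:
$M{\left(-140 \right)} \left(-16 + 16\right) \left(3 - 15\right) = \left(-140\right)^{2} \left(-16 + 16\right) \left(3 - 15\right) = 19600 \cdot 0 \left(-12\right) = 19600 \cdot 0 = 0$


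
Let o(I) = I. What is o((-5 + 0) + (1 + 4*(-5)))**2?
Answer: 576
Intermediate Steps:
o((-5 + 0) + (1 + 4*(-5)))**2 = ((-5 + 0) + (1 + 4*(-5)))**2 = (-5 + (1 - 20))**2 = (-5 - 19)**2 = (-24)**2 = 576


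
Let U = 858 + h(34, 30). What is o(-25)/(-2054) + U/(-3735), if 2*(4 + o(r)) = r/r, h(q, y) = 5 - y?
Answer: -3395819/15343380 ≈ -0.22132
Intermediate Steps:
o(r) = -7/2 (o(r) = -4 + (r/r)/2 = -4 + (½)*1 = -4 + ½ = -7/2)
U = 833 (U = 858 + (5 - 1*30) = 858 + (5 - 30) = 858 - 25 = 833)
o(-25)/(-2054) + U/(-3735) = -7/2/(-2054) + 833/(-3735) = -7/2*(-1/2054) + 833*(-1/3735) = 7/4108 - 833/3735 = -3395819/15343380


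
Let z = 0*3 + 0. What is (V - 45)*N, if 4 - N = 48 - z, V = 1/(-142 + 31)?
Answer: 219824/111 ≈ 1980.4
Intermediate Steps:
z = 0 (z = 0 + 0 = 0)
V = -1/111 (V = 1/(-111) = -1/111 ≈ -0.0090090)
N = -44 (N = 4 - (48 - 1*0) = 4 - (48 + 0) = 4 - 1*48 = 4 - 48 = -44)
(V - 45)*N = (-1/111 - 45)*(-44) = -4996/111*(-44) = 219824/111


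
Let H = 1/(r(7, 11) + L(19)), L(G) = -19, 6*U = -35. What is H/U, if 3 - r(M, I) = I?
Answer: 2/315 ≈ 0.0063492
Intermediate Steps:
U = -35/6 (U = (1/6)*(-35) = -35/6 ≈ -5.8333)
r(M, I) = 3 - I
H = -1/27 (H = 1/((3 - 1*11) - 19) = 1/((3 - 11) - 19) = 1/(-8 - 19) = 1/(-27) = -1/27 ≈ -0.037037)
H/U = -1/(27*(-35/6)) = -1/27*(-6/35) = 2/315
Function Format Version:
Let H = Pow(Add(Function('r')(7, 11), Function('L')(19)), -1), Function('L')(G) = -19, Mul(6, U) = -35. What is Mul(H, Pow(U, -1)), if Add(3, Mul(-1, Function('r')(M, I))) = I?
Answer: Rational(2, 315) ≈ 0.0063492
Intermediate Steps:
U = Rational(-35, 6) (U = Mul(Rational(1, 6), -35) = Rational(-35, 6) ≈ -5.8333)
Function('r')(M, I) = Add(3, Mul(-1, I))
H = Rational(-1, 27) (H = Pow(Add(Add(3, Mul(-1, 11)), -19), -1) = Pow(Add(Add(3, -11), -19), -1) = Pow(Add(-8, -19), -1) = Pow(-27, -1) = Rational(-1, 27) ≈ -0.037037)
Mul(H, Pow(U, -1)) = Mul(Rational(-1, 27), Pow(Rational(-35, 6), -1)) = Mul(Rational(-1, 27), Rational(-6, 35)) = Rational(2, 315)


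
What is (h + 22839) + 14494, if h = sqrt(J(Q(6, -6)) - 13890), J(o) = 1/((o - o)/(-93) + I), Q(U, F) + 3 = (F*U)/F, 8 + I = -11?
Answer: 37333 + I*sqrt(5014309)/19 ≈ 37333.0 + 117.86*I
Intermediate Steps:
I = -19 (I = -8 - 11 = -19)
Q(U, F) = -3 + U (Q(U, F) = -3 + (F*U)/F = -3 + U)
J(o) = -1/19 (J(o) = 1/((o - o)/(-93) - 19) = 1/(0*(-1/93) - 19) = 1/(0 - 19) = 1/(-19) = -1/19)
h = I*sqrt(5014309)/19 (h = sqrt(-1/19 - 13890) = sqrt(-263911/19) = I*sqrt(5014309)/19 ≈ 117.86*I)
(h + 22839) + 14494 = (I*sqrt(5014309)/19 + 22839) + 14494 = (22839 + I*sqrt(5014309)/19) + 14494 = 37333 + I*sqrt(5014309)/19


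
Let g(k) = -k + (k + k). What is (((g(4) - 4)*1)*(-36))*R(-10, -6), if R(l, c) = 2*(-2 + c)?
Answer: 0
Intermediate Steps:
g(k) = k (g(k) = -k + 2*k = k)
R(l, c) = -4 + 2*c
(((g(4) - 4)*1)*(-36))*R(-10, -6) = (((4 - 4)*1)*(-36))*(-4 + 2*(-6)) = ((0*1)*(-36))*(-4 - 12) = (0*(-36))*(-16) = 0*(-16) = 0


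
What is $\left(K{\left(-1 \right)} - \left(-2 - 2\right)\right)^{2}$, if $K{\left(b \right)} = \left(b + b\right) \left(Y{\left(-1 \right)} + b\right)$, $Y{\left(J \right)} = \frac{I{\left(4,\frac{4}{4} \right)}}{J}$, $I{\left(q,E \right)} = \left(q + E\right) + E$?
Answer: $324$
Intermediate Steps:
$I{\left(q,E \right)} = q + 2 E$ ($I{\left(q,E \right)} = \left(E + q\right) + E = q + 2 E$)
$Y{\left(J \right)} = \frac{6}{J}$ ($Y{\left(J \right)} = \frac{4 + 2 \cdot \frac{4}{4}}{J} = \frac{4 + 2 \cdot 4 \cdot \frac{1}{4}}{J} = \frac{4 + 2 \cdot 1}{J} = \frac{4 + 2}{J} = \frac{6}{J}$)
$K{\left(b \right)} = 2 b \left(-6 + b\right)$ ($K{\left(b \right)} = \left(b + b\right) \left(\frac{6}{-1} + b\right) = 2 b \left(6 \left(-1\right) + b\right) = 2 b \left(-6 + b\right)$)
$\left(K{\left(-1 \right)} - \left(-2 - 2\right)\right)^{2} = \left(2 \left(-1\right) \left(-6 - 1\right) - \left(-2 - 2\right)\right)^{2} = \left(2 \left(-1\right) \left(-7\right) - -4\right)^{2} = \left(14 + 4\right)^{2} = 18^{2} = 324$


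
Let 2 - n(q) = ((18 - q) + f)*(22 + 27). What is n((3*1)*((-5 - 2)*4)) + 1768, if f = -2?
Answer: -3130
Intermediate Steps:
n(q) = -782 + 49*q (n(q) = 2 - ((18 - q) - 2)*(22 + 27) = 2 - (16 - q)*49 = 2 - (784 - 49*q) = 2 + (-784 + 49*q) = -782 + 49*q)
n((3*1)*((-5 - 2)*4)) + 1768 = (-782 + 49*((3*1)*((-5 - 2)*4))) + 1768 = (-782 + 49*(3*(-7*4))) + 1768 = (-782 + 49*(3*(-28))) + 1768 = (-782 + 49*(-84)) + 1768 = (-782 - 4116) + 1768 = -4898 + 1768 = -3130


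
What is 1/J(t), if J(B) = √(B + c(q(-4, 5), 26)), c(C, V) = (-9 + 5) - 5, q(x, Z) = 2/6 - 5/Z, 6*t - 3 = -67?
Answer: -I*√177/59 ≈ -0.22549*I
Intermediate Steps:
t = -32/3 (t = ½ + (⅙)*(-67) = ½ - 67/6 = -32/3 ≈ -10.667)
q(x, Z) = ⅓ - 5/Z (q(x, Z) = 2*(⅙) - 5/Z = ⅓ - 5/Z)
c(C, V) = -9 (c(C, V) = -4 - 5 = -9)
J(B) = √(-9 + B) (J(B) = √(B - 9) = √(-9 + B))
1/J(t) = 1/(√(-9 - 32/3)) = 1/(√(-59/3)) = 1/(I*√177/3) = -I*√177/59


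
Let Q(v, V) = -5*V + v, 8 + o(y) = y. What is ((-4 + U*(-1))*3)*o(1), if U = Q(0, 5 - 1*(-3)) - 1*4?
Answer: -840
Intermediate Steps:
o(y) = -8 + y
Q(v, V) = v - 5*V
U = -44 (U = (0 - 5*(5 - 1*(-3))) - 1*4 = (0 - 5*(5 + 3)) - 4 = (0 - 5*8) - 4 = (0 - 40) - 4 = -40 - 4 = -44)
((-4 + U*(-1))*3)*o(1) = ((-4 - 44*(-1))*3)*(-8 + 1) = ((-4 + 44)*3)*(-7) = (40*3)*(-7) = 120*(-7) = -840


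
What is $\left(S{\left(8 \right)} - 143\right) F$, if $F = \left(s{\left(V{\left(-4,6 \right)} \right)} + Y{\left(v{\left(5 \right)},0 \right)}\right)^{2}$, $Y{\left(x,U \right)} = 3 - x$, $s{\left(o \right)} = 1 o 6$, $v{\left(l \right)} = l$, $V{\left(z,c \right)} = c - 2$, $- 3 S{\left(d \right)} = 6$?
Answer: $-70180$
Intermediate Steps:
$S{\left(d \right)} = -2$ ($S{\left(d \right)} = \left(- \frac{1}{3}\right) 6 = -2$)
$V{\left(z,c \right)} = -2 + c$
$s{\left(o \right)} = 6 o$ ($s{\left(o \right)} = o 6 = 6 o$)
$F = 484$ ($F = \left(6 \left(-2 + 6\right) + \left(3 - 5\right)\right)^{2} = \left(6 \cdot 4 + \left(3 - 5\right)\right)^{2} = \left(24 - 2\right)^{2} = 22^{2} = 484$)
$\left(S{\left(8 \right)} - 143\right) F = \left(-2 - 143\right) 484 = \left(-145\right) 484 = -70180$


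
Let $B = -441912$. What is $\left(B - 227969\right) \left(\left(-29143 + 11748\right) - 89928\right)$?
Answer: $71893638563$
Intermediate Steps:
$\left(B - 227969\right) \left(\left(-29143 + 11748\right) - 89928\right) = \left(-441912 - 227969\right) \left(\left(-29143 + 11748\right) - 89928\right) = - 669881 \left(-17395 - 89928\right) = \left(-669881\right) \left(-107323\right) = 71893638563$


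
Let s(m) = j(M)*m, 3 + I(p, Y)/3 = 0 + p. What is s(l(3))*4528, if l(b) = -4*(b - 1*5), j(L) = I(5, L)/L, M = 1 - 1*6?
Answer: -217344/5 ≈ -43469.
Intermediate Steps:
M = -5 (M = 1 - 6 = -5)
I(p, Y) = -9 + 3*p (I(p, Y) = -9 + 3*(0 + p) = -9 + 3*p)
j(L) = 6/L (j(L) = (-9 + 3*5)/L = (-9 + 15)/L = 6/L)
l(b) = 20 - 4*b (l(b) = -4*(b - 5) = -4*(-5 + b) = 20 - 4*b)
s(m) = -6*m/5 (s(m) = (6/(-5))*m = (6*(-1/5))*m = -6*m/5)
s(l(3))*4528 = -6*(20 - 4*3)/5*4528 = -6*(20 - 12)/5*4528 = -6/5*8*4528 = -48/5*4528 = -217344/5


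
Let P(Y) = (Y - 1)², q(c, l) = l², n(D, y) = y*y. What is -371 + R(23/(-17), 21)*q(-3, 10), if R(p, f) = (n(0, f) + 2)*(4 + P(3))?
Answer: 354029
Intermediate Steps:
n(D, y) = y²
P(Y) = (-1 + Y)²
R(p, f) = 16 + 8*f² (R(p, f) = (f² + 2)*(4 + (-1 + 3)²) = (2 + f²)*(4 + 2²) = (2 + f²)*(4 + 4) = (2 + f²)*8 = 16 + 8*f²)
-371 + R(23/(-17), 21)*q(-3, 10) = -371 + (16 + 8*21²)*10² = -371 + (16 + 8*441)*100 = -371 + (16 + 3528)*100 = -371 + 3544*100 = -371 + 354400 = 354029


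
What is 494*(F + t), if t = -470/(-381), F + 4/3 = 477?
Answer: 89759306/381 ≈ 2.3559e+5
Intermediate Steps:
F = 1427/3 (F = -4/3 + 477 = 1427/3 ≈ 475.67)
t = 470/381 (t = -470*(-1/381) = 470/381 ≈ 1.2336)
494*(F + t) = 494*(1427/3 + 470/381) = 494*(181699/381) = 89759306/381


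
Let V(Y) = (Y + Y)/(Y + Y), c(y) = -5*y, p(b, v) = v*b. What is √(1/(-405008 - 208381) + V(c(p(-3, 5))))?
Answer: 2*√94061362983/613389 ≈ 1.0000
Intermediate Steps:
p(b, v) = b*v
V(Y) = 1 (V(Y) = (2*Y)/((2*Y)) = (2*Y)*(1/(2*Y)) = 1)
√(1/(-405008 - 208381) + V(c(p(-3, 5)))) = √(1/(-405008 - 208381) + 1) = √(1/(-613389) + 1) = √(-1/613389 + 1) = √(613388/613389) = 2*√94061362983/613389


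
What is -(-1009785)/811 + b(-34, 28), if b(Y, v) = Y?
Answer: 982211/811 ≈ 1211.1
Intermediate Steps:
-(-1009785)/811 + b(-34, 28) = -(-1009785)/811 - 34 = -1239*(-815/811) - 34 = 1009785/811 - 34 = 982211/811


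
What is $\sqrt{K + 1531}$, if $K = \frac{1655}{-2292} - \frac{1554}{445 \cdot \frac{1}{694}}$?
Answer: $\frac{i \sqrt{232310542255095}}{509970} \approx 29.888 i$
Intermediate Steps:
$K = - \frac{2472603467}{1019940}$ ($K = 1655 \left(- \frac{1}{2292}\right) - \frac{1554}{445 \cdot \frac{1}{694}} = - \frac{1655}{2292} - \frac{1554}{\frac{445}{694}} = - \frac{1655}{2292} - \frac{1078476}{445} = - \frac{2472603467}{1019940} \approx -2424.3$)
$\sqrt{K + 1531} = \sqrt{- \frac{2472603467}{1019940} + 1531} = \sqrt{- \frac{911075327}{1019940}} = \frac{i \sqrt{232310542255095}}{509970}$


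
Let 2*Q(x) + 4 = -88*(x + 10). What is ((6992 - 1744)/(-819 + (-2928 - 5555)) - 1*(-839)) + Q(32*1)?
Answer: -4704785/4651 ≈ -1011.6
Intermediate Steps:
Q(x) = -442 - 44*x (Q(x) = -2 + (-88*(x + 10))/2 = -2 + (-88*(10 + x))/2 = -2 + (-880 - 88*x)/2 = -2 + (-440 - 44*x) = -442 - 44*x)
((6992 - 1744)/(-819 + (-2928 - 5555)) - 1*(-839)) + Q(32*1) = ((6992 - 1744)/(-819 + (-2928 - 5555)) - 1*(-839)) + (-442 - 1408) = (5248/(-819 - 8483) + 839) + (-442 - 44*32) = (5248/(-9302) + 839) + (-442 - 1408) = (5248*(-1/9302) + 839) - 1850 = (-2624/4651 + 839) - 1850 = 3899565/4651 - 1850 = -4704785/4651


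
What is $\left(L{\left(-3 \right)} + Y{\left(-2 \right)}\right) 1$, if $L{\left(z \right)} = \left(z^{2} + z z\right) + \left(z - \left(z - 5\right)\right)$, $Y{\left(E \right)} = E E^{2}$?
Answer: $15$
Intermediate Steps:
$Y{\left(E \right)} = E^{3}$
$L{\left(z \right)} = 5 + 2 z^{2}$ ($L{\left(z \right)} = \left(z^{2} + z^{2}\right) + \left(z - \left(z - 5\right)\right) = 2 z^{2} + \left(z - \left(-5 + z\right)\right) = 2 z^{2} + 5 = 5 + 2 z^{2}$)
$\left(L{\left(-3 \right)} + Y{\left(-2 \right)}\right) 1 = \left(\left(5 + 2 \left(-3\right)^{2}\right) + \left(-2\right)^{3}\right) 1 = \left(\left(5 + 2 \cdot 9\right) - 8\right) 1 = \left(\left(5 + 18\right) - 8\right) 1 = \left(23 - 8\right) 1 = 15 \cdot 1 = 15$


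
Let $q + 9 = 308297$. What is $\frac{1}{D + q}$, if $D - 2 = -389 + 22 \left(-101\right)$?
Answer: $\frac{1}{305679} \approx 3.2714 \cdot 10^{-6}$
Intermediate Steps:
$q = 308288$ ($q = -9 + 308297 = 308288$)
$D = -2609$ ($D = 2 + \left(-389 + 22 \left(-101\right)\right) = 2 - 2611 = -2609$)
$\frac{1}{D + q} = \frac{1}{-2609 + 308288} = \frac{1}{305679}$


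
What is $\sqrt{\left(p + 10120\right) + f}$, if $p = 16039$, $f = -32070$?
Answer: $i \sqrt{5911} \approx 76.883 i$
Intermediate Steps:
$\sqrt{\left(p + 10120\right) + f} = \sqrt{\left(16039 + 10120\right) - 32070} = \sqrt{26159 - 32070} = \sqrt{-5911} = i \sqrt{5911}$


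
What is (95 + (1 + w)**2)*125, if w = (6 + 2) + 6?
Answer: 40000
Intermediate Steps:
w = 14 (w = 8 + 6 = 14)
(95 + (1 + w)**2)*125 = (95 + (1 + 14)**2)*125 = (95 + 15**2)*125 = (95 + 225)*125 = 320*125 = 40000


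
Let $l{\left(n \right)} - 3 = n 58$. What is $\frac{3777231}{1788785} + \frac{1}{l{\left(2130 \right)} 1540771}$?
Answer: $\frac{719001479625121628}{340497857220811605} \approx 2.1116$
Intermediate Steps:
$l{\left(n \right)} = 3 + 58 n$ ($l{\left(n \right)} = 3 + n 58 = 3 + 58 n$)
$\frac{3777231}{1788785} + \frac{1}{l{\left(2130 \right)} 1540771} = \frac{3777231}{1788785} + \frac{1}{\left(3 + 58 \cdot 2130\right) 1540771} = 3777231 \cdot \frac{1}{1788785} + \frac{1}{3 + 123540} \cdot \frac{1}{1540771} = \frac{3777231}{1788785} + \frac{1}{123543} \cdot \frac{1}{1540771} = \frac{3777231}{1788785} + \frac{1}{190351471653} = \frac{719001479625121628}{340497857220811605}$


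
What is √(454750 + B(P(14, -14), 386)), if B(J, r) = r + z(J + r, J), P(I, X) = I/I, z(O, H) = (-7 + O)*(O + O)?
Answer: 2*√187314 ≈ 865.60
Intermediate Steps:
z(O, H) = 2*O*(-7 + O) (z(O, H) = (-7 + O)*(2*O) = 2*O*(-7 + O))
P(I, X) = 1
B(J, r) = r + 2*(J + r)*(-7 + J + r) (B(J, r) = r + 2*(J + r)*(-7 + (J + r)) = r + 2*(J + r)*(-7 + J + r))
√(454750 + B(P(14, -14), 386)) = √(454750 + (386 + 2*(1 + 386)*(-7 + 1 + 386))) = √(454750 + (386 + 2*387*380)) = √(454750 + (386 + 294120)) = √(454750 + 294506) = √749256 = 2*√187314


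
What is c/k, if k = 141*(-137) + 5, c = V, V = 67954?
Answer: -33977/9656 ≈ -3.5187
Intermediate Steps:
c = 67954
k = -19312 (k = -19317 + 5 = -19312)
c/k = 67954/(-19312) = 67954*(-1/19312) = -33977/9656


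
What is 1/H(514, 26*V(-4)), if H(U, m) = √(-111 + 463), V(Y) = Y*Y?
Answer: √22/88 ≈ 0.053300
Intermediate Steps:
V(Y) = Y²
H(U, m) = 4*√22 (H(U, m) = √352 = 4*√22)
1/H(514, 26*V(-4)) = 1/(4*√22) = √22/88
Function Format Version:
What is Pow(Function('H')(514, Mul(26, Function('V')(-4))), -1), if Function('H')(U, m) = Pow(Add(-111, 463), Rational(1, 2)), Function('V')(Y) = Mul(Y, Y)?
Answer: Mul(Rational(1, 88), Pow(22, Rational(1, 2))) ≈ 0.053300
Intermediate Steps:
Function('V')(Y) = Pow(Y, 2)
Function('H')(U, m) = Mul(4, Pow(22, Rational(1, 2))) (Function('H')(U, m) = Pow(352, Rational(1, 2)) = Mul(4, Pow(22, Rational(1, 2))))
Pow(Function('H')(514, Mul(26, Function('V')(-4))), -1) = Pow(Mul(4, Pow(22, Rational(1, 2))), -1) = Mul(Rational(1, 88), Pow(22, Rational(1, 2)))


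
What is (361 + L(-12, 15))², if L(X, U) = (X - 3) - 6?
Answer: 115600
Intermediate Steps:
L(X, U) = -9 + X (L(X, U) = (-3 + X) - 6 = -9 + X)
(361 + L(-12, 15))² = (361 + (-9 - 12))² = (361 - 21)² = 340² = 115600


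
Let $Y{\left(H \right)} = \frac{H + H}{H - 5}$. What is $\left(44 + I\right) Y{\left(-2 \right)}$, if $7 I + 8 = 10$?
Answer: $\frac{1240}{49} \approx 25.306$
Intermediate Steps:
$Y{\left(H \right)} = \frac{2 H}{-5 + H}$
$I = \frac{2}{7}$ ($I = - \frac{8}{7} + \frac{1}{7} \cdot 10 = - \frac{8}{7} + \frac{10}{7} = \frac{2}{7} \approx 0.28571$)
$\left(44 + I\right) Y{\left(-2 \right)} = \left(44 + \frac{2}{7}\right) 2 \left(-2\right) \frac{1}{-5 - 2} = \frac{310 \cdot 2 \left(-2\right) \frac{1}{-7}}{7} = \frac{310 \cdot 2 \left(-2\right) \left(- \frac{1}{7}\right)}{7} = \frac{310}{7} \cdot \frac{4}{7} = \frac{1240}{49}$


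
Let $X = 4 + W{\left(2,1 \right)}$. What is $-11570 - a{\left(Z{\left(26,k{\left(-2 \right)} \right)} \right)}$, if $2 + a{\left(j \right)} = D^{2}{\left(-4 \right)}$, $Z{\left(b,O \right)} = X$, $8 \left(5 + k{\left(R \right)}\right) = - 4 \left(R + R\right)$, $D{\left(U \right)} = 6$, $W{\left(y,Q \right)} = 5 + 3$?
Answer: $-11604$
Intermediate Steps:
$W{\left(y,Q \right)} = 8$
$k{\left(R \right)} = -5 - R$ ($k{\left(R \right)} = -5 + \frac{\left(-4\right) \left(R + R\right)}{8} = -5 + \frac{\left(-4\right) 2 R}{8} = -5 + \frac{\left(-8\right) R}{8} = -5 - R$)
$X = 12$ ($X = 4 + 8 = 12$)
$Z{\left(b,O \right)} = 12$
$a{\left(j \right)} = 34$ ($a{\left(j \right)} = -2 + 6^{2} = -2 + 36 = 34$)
$-11570 - a{\left(Z{\left(26,k{\left(-2 \right)} \right)} \right)} = -11570 - 34 = -11604$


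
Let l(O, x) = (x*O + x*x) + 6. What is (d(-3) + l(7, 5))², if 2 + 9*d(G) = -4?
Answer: 38416/9 ≈ 4268.4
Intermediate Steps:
d(G) = -⅔ (d(G) = -2/9 + (⅑)*(-4) = -2/9 - 4/9 = -⅔)
l(O, x) = 6 + x² + O*x (l(O, x) = (O*x + x²) + 6 = (x² + O*x) + 6 = 6 + x² + O*x)
(d(-3) + l(7, 5))² = (-⅔ + (6 + 5² + 7*5))² = (-⅔ + (6 + 25 + 35))² = (-⅔ + 66)² = (196/3)² = 38416/9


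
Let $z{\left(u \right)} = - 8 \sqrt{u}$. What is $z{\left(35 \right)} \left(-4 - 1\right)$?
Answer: $40 \sqrt{35} \approx 236.64$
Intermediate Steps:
$z{\left(35 \right)} \left(-4 - 1\right) = - 8 \sqrt{35} \left(-4 - 1\right) = - 8 \sqrt{35} \left(-5\right) = 40 \sqrt{35}$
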